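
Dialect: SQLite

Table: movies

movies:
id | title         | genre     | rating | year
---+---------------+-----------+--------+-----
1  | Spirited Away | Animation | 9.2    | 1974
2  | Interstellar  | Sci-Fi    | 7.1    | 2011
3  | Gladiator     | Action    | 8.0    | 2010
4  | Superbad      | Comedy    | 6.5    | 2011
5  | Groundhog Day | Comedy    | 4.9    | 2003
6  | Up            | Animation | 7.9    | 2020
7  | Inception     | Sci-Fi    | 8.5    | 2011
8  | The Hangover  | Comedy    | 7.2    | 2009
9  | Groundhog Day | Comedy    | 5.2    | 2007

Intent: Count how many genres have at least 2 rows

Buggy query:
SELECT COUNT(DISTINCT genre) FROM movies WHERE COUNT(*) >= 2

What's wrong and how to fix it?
Bug: WHERE filters individual rows, not groups, so a group-level COUNT is invalid there

Fix: Group first with HAVING COUNT(*) >= 2, then COUNT the resulting groups

Corrected query:
SELECT COUNT(*) FROM (SELECT genre FROM movies GROUP BY genre HAVING COUNT(*) >= 2)

Result:
COUNT(*)
--------
3       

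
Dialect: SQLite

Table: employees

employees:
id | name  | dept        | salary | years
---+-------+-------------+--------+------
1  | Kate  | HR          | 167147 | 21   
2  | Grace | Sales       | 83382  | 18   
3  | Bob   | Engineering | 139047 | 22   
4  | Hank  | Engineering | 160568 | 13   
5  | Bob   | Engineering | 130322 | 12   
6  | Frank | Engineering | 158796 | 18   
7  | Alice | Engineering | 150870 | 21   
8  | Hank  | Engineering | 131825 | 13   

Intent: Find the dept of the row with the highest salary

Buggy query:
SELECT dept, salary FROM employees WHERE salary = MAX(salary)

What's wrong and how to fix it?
Bug: WHERE is evaluated per row; an aggregate over the whole table isn't defined there

Fix: Use a subquery: WHERE salary = (SELECT MAX(salary) FROM employees)

Corrected query:
SELECT dept, salary FROM employees WHERE salary = (SELECT MAX(salary) FROM employees)

Result:
dept | salary
-----+-------
HR   | 167147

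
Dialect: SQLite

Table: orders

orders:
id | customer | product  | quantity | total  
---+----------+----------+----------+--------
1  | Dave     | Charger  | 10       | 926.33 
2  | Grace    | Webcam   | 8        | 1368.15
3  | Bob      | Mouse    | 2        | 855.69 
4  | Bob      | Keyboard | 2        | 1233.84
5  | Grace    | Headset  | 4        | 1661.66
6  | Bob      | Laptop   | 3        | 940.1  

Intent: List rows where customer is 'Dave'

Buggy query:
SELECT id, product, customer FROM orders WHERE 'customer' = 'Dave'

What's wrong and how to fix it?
Bug: Single quotes denote string literals in SQL; the column name is being compared as a constant string

Fix: Reference the column as customer without single quotes

Corrected query:
SELECT id, product, customer FROM orders WHERE customer = 'Dave'

Result:
id | product | customer
---+---------+---------
1  | Charger | Dave    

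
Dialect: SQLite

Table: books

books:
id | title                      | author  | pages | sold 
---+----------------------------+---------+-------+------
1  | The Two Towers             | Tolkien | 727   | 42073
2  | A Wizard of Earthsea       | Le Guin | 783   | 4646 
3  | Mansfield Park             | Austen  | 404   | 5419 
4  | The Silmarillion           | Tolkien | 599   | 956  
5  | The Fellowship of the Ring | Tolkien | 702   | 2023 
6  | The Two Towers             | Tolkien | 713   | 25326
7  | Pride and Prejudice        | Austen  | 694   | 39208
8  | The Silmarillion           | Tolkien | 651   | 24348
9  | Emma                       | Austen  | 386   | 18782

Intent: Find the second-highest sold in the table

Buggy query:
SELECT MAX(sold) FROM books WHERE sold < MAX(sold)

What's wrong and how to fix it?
Bug: MAX(sold) on the right of the comparison is an aggregate-in-WHERE error

Fix: Put the inner MAX in a scalar subquery

Corrected query:
SELECT MAX(sold) FROM books WHERE sold < (SELECT MAX(sold) FROM books)

Result:
MAX(sold)
---------
39208    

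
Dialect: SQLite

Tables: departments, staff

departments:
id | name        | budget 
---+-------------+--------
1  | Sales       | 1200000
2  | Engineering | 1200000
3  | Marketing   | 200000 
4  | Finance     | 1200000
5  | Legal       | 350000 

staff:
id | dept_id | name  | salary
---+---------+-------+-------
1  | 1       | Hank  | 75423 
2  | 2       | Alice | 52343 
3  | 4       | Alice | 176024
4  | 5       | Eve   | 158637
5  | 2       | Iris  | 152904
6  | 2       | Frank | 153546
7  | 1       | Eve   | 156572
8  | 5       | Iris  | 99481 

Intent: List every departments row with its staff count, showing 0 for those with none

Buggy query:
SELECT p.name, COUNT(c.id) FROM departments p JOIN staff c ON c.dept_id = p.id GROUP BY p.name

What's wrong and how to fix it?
Bug: An inner join excludes parents with zero children

Fix: Use LEFT JOIN so parents without children still appear (COUNT(c.id) gives 0)

Corrected query:
SELECT p.name, COUNT(c.id) FROM departments p LEFT JOIN staff c ON c.dept_id = p.id GROUP BY p.name

Result:
name        | COUNT(c.id)
------------+------------
Engineering | 3          
Finance     | 1          
Legal       | 2          
Marketing   | 0          
Sales       | 2          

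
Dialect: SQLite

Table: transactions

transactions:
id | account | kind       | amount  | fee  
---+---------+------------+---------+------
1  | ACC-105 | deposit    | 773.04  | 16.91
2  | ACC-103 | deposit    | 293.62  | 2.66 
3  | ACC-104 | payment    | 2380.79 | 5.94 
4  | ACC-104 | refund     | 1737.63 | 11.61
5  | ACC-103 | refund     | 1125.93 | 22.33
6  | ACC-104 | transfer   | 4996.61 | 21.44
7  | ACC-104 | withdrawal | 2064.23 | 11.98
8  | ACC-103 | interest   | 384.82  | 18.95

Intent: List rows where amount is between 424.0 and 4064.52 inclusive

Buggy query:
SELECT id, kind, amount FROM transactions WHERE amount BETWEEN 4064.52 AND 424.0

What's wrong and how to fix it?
Bug: The bounds are reversed; BETWEEN a AND b requires a <= b to match anything

Fix: Swap the bounds so the smaller value comes first

Corrected query:
SELECT id, kind, amount FROM transactions WHERE amount BETWEEN 424.0 AND 4064.52

Result:
id | kind       | amount 
---+------------+--------
1  | deposit    | 773.04 
3  | payment    | 2380.79
4  | refund     | 1737.63
5  | refund     | 1125.93
7  | withdrawal | 2064.23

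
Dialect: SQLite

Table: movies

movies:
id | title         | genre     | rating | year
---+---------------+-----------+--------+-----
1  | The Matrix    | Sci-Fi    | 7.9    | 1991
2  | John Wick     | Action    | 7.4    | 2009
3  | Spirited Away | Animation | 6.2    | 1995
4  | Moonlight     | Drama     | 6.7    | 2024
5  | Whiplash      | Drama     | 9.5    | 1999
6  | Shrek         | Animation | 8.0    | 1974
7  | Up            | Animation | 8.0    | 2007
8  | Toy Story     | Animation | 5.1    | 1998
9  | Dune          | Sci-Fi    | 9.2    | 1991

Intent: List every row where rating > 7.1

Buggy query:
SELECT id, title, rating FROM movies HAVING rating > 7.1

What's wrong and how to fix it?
Bug: HAVING filters the output of aggregation, but this query has no GROUP BY and no aggregate functions, so SQLite rejects it (HAVING clause on a non-aggregate query); the condition here is per row

Fix: Use WHERE for row-level filtering

Corrected query:
SELECT id, title, rating FROM movies WHERE rating > 7.1

Result:
id | title      | rating
---+------------+-------
1  | The Matrix | 7.9   
2  | John Wick  | 7.4   
5  | Whiplash   | 9.5   
6  | Shrek      | 8     
7  | Up         | 8     
9  | Dune       | 9.2   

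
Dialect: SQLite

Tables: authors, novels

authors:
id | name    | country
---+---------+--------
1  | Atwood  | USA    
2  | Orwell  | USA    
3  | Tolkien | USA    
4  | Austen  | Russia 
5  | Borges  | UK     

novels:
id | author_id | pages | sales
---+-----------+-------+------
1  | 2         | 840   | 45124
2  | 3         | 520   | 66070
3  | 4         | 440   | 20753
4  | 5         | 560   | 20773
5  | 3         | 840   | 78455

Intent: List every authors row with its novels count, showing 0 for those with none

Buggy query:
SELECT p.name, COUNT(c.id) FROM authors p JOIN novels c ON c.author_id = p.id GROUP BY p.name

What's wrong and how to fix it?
Bug: INNER JOIN drops authors rows that have no matching novels rows

Fix: Use LEFT JOIN so parents without children still appear (COUNT(c.id) gives 0)

Corrected query:
SELECT p.name, COUNT(c.id) FROM authors p LEFT JOIN novels c ON c.author_id = p.id GROUP BY p.name

Result:
name    | COUNT(c.id)
--------+------------
Atwood  | 0          
Austen  | 1          
Borges  | 1          
Orwell  | 1          
Tolkien | 2          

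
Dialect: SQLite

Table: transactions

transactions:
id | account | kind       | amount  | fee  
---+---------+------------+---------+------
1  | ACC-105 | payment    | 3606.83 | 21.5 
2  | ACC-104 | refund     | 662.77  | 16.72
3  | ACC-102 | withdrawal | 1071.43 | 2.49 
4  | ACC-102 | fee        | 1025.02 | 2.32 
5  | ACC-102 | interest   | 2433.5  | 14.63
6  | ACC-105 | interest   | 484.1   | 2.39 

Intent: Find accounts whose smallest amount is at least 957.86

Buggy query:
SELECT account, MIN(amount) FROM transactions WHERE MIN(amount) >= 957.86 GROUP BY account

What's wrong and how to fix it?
Bug: Aggregates like MIN are computed per group after WHERE runs

Fix: Replace WHERE with HAVING after the GROUP BY

Corrected query:
SELECT account, MIN(amount) FROM transactions GROUP BY account HAVING MIN(amount) >= 957.86

Result:
account | MIN(amount)
--------+------------
ACC-102 | 1025.02    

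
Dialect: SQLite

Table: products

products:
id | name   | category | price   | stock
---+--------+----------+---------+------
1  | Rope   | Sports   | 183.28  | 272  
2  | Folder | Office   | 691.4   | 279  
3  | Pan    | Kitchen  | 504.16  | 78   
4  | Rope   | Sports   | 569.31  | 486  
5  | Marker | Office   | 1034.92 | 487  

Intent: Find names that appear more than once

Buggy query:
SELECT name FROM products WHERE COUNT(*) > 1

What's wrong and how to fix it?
Bug: WHERE can't reference COUNT(*); aggregates are computed after WHERE

Fix: Group first, then use HAVING for the count condition

Corrected query:
SELECT name FROM products GROUP BY name HAVING COUNT(*) > 1

Result:
name
----
Rope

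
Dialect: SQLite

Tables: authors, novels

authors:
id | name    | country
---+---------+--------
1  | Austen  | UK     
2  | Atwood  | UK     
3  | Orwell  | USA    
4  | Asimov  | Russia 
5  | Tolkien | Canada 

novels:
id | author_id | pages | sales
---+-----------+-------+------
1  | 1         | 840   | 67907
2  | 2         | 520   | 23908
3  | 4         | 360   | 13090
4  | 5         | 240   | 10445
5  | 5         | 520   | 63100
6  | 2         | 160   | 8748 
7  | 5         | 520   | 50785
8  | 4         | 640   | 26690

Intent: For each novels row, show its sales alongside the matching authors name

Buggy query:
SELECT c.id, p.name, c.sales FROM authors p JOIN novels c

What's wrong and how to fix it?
Bug: Missing join condition: each novels row is matched to all authors rows instead of just its own

Fix: Specify the join condition linking the foreign key to the parent id

Corrected query:
SELECT c.id, p.name, c.sales FROM authors p JOIN novels c ON c.author_id = p.id

Result:
id | name    | sales
---+---------+------
1  | Austen  | 67907
2  | Atwood  | 23908
3  | Asimov  | 13090
4  | Tolkien | 10445
5  | Tolkien | 63100
6  | Atwood  | 8748 
7  | Tolkien | 50785
8  | Asimov  | 26690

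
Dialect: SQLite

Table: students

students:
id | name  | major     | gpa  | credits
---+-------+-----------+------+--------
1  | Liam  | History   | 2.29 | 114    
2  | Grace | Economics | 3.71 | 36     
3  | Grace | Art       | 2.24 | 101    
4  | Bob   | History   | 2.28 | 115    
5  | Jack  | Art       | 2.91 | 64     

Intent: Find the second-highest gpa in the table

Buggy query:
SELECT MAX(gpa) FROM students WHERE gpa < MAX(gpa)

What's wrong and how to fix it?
Bug: The inner MAX is an aggregate inside WHERE, which is not allowed

Fix: Put the inner MAX in a scalar subquery

Corrected query:
SELECT MAX(gpa) FROM students WHERE gpa < (SELECT MAX(gpa) FROM students)

Result:
MAX(gpa)
--------
2.91    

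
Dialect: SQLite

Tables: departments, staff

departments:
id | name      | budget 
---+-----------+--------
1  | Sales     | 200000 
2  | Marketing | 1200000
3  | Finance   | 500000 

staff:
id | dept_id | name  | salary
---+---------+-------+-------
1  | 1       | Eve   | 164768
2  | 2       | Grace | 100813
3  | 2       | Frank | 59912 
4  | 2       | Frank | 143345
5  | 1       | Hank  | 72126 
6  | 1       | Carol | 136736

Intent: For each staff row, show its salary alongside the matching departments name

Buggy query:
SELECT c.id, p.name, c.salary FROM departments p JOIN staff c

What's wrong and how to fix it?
Bug: JOIN with no ON clause produces a cartesian product; every staff row pairs with every departments row

Fix: Add ON c.dept_id = p.id to the JOIN

Corrected query:
SELECT c.id, p.name, c.salary FROM departments p JOIN staff c ON c.dept_id = p.id

Result:
id | name      | salary
---+-----------+-------
1  | Sales     | 164768
2  | Marketing | 100813
3  | Marketing | 59912 
4  | Marketing | 143345
5  | Sales     | 72126 
6  | Sales     | 136736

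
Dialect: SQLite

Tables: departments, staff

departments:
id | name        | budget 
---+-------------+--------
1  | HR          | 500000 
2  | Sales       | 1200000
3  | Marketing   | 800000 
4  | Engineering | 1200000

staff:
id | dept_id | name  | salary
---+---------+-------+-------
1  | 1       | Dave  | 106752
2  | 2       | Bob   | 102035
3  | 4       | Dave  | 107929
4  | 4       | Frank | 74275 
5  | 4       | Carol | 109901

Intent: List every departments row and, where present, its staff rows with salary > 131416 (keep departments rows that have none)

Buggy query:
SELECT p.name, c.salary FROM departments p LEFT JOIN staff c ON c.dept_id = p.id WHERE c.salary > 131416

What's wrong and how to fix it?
Bug: Filtering c.salary in WHERE discards the NULL rows produced by LEFT JOIN, turning it into an inner join

Fix: Move the right-table condition into the ON clause so unmatched parents are kept

Corrected query:
SELECT p.name, c.salary FROM departments p LEFT JOIN staff c ON c.dept_id = p.id AND c.salary > 131416

Result:
name        | salary
------------+-------
HR          | NULL  
Sales       | NULL  
Marketing   | NULL  
Engineering | NULL  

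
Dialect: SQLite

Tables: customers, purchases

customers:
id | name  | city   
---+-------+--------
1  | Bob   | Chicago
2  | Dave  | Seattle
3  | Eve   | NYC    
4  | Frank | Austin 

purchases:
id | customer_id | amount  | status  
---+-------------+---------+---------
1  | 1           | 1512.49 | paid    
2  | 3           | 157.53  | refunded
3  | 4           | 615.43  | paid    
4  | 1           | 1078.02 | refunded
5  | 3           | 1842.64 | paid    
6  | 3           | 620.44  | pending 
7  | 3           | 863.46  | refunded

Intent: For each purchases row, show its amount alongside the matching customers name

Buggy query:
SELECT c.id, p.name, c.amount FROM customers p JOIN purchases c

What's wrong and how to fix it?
Bug: Missing join condition: each purchases row is matched to all customers rows instead of just its own

Fix: Add ON c.customer_id = p.id to the JOIN

Corrected query:
SELECT c.id, p.name, c.amount FROM customers p JOIN purchases c ON c.customer_id = p.id

Result:
id | name  | amount 
---+-------+--------
1  | Bob   | 1512.49
2  | Eve   | 157.53 
3  | Frank | 615.43 
4  | Bob   | 1078.02
5  | Eve   | 1842.64
6  | Eve   | 620.44 
7  | Eve   | 863.46 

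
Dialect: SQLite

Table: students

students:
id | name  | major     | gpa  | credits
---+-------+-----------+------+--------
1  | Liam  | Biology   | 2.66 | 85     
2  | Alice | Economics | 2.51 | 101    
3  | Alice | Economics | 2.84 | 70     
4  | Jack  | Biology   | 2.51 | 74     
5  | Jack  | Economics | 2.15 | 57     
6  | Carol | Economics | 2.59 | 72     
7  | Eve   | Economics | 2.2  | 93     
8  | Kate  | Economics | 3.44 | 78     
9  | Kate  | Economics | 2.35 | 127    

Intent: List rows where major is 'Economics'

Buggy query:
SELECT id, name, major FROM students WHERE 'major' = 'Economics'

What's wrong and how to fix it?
Bug: Single quotes denote string literals in SQL; the column name is being compared as a constant string

Fix: Reference the column as major without single quotes

Corrected query:
SELECT id, name, major FROM students WHERE major = 'Economics'

Result:
id | name  | major    
---+-------+----------
2  | Alice | Economics
3  | Alice | Economics
5  | Jack  | Economics
6  | Carol | Economics
7  | Eve   | Economics
8  | Kate  | Economics
9  | Kate  | Economics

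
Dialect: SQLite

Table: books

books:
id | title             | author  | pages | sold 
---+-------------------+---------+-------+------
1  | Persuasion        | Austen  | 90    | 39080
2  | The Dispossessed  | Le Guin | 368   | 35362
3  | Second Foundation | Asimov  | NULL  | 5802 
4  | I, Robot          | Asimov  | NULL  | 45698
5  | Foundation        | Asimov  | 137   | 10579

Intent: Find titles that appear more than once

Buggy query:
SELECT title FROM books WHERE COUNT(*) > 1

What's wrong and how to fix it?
Bug: WHERE can't reference COUNT(*); aggregates are computed after WHERE

Fix: GROUP BY title, then filter groups with HAVING COUNT(*) > 1

Corrected query:
SELECT title FROM books GROUP BY title HAVING COUNT(*) > 1

Result:
(no rows)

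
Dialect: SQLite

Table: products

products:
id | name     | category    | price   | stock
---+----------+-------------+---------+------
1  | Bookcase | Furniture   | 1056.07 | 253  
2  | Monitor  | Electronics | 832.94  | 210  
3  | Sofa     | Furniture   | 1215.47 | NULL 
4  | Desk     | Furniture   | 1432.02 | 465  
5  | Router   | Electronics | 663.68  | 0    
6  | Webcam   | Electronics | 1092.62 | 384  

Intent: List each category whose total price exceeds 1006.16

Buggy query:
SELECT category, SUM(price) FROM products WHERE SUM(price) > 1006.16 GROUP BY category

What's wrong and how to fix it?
Bug: WHERE runs before GROUP BY, so aggregates aren't available there

Fix: Use HAVING (which filters groups after aggregation) instead of WHERE

Corrected query:
SELECT category, SUM(price) FROM products GROUP BY category HAVING SUM(price) > 1006.16

Result:
category    | SUM(price)
------------+-----------
Electronics | 2589.24   
Furniture   | 3703.56   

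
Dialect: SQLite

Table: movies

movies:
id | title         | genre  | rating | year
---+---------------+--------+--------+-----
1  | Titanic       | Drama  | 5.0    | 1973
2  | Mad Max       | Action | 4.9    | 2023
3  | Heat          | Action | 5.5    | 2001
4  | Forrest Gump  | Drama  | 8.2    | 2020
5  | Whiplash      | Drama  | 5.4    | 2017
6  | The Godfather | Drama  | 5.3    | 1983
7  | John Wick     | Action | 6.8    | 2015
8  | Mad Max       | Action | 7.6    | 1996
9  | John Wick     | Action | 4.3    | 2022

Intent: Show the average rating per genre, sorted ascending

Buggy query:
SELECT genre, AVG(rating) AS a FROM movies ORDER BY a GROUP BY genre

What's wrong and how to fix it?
Bug: ORDER BY appears before GROUP BY; SQL clause order requires GROUP BY first

Fix: Reorder: SELECT … FROM … GROUP BY … ORDER BY …

Corrected query:
SELECT genre, AVG(rating) AS a FROM movies GROUP BY genre ORDER BY a

Result:
genre  | a    
-------+------
Action | 5.82 
Drama  | 5.975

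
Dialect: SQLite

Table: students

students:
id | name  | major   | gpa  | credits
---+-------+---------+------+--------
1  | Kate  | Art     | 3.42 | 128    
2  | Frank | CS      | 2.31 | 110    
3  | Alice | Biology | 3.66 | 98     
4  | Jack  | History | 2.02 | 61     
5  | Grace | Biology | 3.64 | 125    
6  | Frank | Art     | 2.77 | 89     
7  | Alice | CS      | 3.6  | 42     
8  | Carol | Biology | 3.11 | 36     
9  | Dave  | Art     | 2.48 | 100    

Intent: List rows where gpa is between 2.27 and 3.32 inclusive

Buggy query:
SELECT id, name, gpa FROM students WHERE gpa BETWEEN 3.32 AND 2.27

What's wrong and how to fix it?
Bug: The bounds are reversed; BETWEEN a AND b requires a <= b to match anything

Fix: Swap the bounds so the smaller value comes first

Corrected query:
SELECT id, name, gpa FROM students WHERE gpa BETWEEN 2.27 AND 3.32

Result:
id | name  | gpa 
---+-------+-----
2  | Frank | 2.31
6  | Frank | 2.77
8  | Carol | 3.11
9  | Dave  | 2.48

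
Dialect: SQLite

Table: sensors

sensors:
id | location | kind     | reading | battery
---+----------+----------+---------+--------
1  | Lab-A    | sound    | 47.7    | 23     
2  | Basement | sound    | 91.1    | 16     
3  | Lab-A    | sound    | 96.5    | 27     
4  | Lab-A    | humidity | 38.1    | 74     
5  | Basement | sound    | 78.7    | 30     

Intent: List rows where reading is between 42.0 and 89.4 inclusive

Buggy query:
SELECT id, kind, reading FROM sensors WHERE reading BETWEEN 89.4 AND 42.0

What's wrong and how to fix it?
Bug: The bounds are reversed; BETWEEN a AND b requires a <= b to match anything

Fix: Write BETWEEN 42.0 AND 89.4

Corrected query:
SELECT id, kind, reading FROM sensors WHERE reading BETWEEN 42.0 AND 89.4

Result:
id | kind  | reading
---+-------+--------
1  | sound | 47.7   
5  | sound | 78.7   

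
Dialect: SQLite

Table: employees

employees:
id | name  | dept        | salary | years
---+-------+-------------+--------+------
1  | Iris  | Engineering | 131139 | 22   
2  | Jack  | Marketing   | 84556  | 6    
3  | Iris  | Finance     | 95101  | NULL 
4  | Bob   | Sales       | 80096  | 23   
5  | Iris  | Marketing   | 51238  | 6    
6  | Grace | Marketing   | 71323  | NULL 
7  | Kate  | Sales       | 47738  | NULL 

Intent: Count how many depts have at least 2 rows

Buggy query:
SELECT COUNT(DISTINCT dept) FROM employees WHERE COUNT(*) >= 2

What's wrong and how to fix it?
Bug: WHERE filters individual rows, not groups, so a group-level COUNT is invalid there

Fix: Use a subquery that GROUPs and filters with HAVING, then count its rows

Corrected query:
SELECT COUNT(*) FROM (SELECT dept FROM employees GROUP BY dept HAVING COUNT(*) >= 2)

Result:
COUNT(*)
--------
2       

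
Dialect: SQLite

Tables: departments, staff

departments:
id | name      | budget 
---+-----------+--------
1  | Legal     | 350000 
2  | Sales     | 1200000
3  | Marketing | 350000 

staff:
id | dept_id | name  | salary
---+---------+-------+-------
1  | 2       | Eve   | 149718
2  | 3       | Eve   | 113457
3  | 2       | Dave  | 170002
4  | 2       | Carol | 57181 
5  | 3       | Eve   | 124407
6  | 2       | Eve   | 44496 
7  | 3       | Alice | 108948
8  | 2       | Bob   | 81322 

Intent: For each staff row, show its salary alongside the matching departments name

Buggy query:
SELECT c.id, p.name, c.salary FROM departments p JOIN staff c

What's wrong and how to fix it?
Bug: Missing join condition: each staff row is matched to all departments rows instead of just its own

Fix: Add ON c.dept_id = p.id to the JOIN

Corrected query:
SELECT c.id, p.name, c.salary FROM departments p JOIN staff c ON c.dept_id = p.id

Result:
id | name      | salary
---+-----------+-------
1  | Sales     | 149718
2  | Marketing | 113457
3  | Sales     | 170002
4  | Sales     | 57181 
5  | Marketing | 124407
6  | Sales     | 44496 
7  | Marketing | 108948
8  | Sales     | 81322 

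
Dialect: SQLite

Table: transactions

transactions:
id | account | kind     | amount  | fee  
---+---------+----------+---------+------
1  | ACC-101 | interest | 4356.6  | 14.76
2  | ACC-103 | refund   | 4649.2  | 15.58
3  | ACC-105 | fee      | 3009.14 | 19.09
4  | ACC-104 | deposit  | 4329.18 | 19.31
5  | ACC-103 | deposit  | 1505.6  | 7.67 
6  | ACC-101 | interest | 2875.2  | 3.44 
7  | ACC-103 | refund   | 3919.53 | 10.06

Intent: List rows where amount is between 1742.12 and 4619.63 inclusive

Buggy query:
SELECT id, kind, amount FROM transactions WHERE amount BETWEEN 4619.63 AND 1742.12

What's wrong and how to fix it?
Bug: The bounds are reversed; BETWEEN a AND b requires a <= b to match anything

Fix: Write BETWEEN 1742.12 AND 4619.63

Corrected query:
SELECT id, kind, amount FROM transactions WHERE amount BETWEEN 1742.12 AND 4619.63

Result:
id | kind     | amount 
---+----------+--------
1  | interest | 4356.6 
3  | fee      | 3009.14
4  | deposit  | 4329.18
6  | interest | 2875.2 
7  | refund   | 3919.53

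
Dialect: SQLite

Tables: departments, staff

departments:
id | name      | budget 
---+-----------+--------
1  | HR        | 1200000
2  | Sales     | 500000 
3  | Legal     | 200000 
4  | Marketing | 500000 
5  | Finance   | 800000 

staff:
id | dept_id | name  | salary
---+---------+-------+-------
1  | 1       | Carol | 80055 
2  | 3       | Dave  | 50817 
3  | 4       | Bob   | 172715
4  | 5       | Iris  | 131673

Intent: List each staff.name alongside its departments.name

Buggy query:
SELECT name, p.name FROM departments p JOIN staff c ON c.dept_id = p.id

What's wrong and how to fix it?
Bug: 'name' exists in both joined tables, so the database can't tell which one is meant

Fix: Prefix ambiguous columns with the table alias

Corrected query:
SELECT c.name, p.name FROM departments p JOIN staff c ON c.dept_id = p.id

Result:
name  | name     
------+----------
Carol | HR       
Dave  | Legal    
Bob   | Marketing
Iris  | Finance  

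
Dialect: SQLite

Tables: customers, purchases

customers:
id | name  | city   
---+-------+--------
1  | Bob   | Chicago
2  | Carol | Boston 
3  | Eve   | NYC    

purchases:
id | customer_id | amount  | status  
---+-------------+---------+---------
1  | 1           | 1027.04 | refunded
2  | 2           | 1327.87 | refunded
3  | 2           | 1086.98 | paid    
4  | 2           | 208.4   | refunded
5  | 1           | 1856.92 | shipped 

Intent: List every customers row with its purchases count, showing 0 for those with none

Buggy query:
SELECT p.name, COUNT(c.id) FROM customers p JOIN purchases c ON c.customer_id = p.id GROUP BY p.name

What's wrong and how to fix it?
Bug: An inner join excludes parents with zero children

Fix: Use LEFT JOIN so parents without children still appear (COUNT(c.id) gives 0)

Corrected query:
SELECT p.name, COUNT(c.id) FROM customers p LEFT JOIN purchases c ON c.customer_id = p.id GROUP BY p.name

Result:
name  | COUNT(c.id)
------+------------
Bob   | 2          
Carol | 3          
Eve   | 0          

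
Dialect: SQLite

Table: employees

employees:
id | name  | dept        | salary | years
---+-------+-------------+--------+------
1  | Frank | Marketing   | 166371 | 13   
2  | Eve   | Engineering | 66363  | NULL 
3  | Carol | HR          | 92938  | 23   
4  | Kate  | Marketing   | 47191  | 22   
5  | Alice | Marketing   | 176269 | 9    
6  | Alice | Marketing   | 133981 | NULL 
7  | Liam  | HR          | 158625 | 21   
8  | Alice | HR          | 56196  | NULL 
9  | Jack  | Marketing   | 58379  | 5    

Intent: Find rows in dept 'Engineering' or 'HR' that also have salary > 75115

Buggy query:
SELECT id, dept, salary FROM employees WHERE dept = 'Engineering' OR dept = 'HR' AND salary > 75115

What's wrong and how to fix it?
Bug: Without parentheses, AND is evaluated before OR, so the salary filter only applies to the 'HR' branch

Fix: Group the OR with parentheses (or use IN), then AND the threshold

Corrected query:
SELECT id, dept, salary FROM employees WHERE (dept = 'Engineering' OR dept = 'HR') AND salary > 75115

Result:
id | dept | salary
---+------+-------
3  | HR   | 92938 
7  | HR   | 158625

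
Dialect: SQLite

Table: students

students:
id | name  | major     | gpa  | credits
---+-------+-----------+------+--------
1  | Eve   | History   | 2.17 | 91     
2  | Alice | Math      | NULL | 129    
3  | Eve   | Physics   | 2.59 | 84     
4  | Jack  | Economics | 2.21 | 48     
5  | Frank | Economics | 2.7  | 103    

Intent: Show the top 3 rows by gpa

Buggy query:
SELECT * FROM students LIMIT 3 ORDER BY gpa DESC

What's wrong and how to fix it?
Bug: ORDER BY cannot follow LIMIT; LIMIT is the final clause

Fix: Swap the clauses: ORDER BY first, then LIMIT

Corrected query:
SELECT * FROM students ORDER BY gpa DESC LIMIT 3

Result:
id | name  | major     | gpa  | credits
---+-------+-----------+------+--------
5  | Frank | Economics | 2.7  | 103    
3  | Eve   | Physics   | 2.59 | 84     
4  | Jack  | Economics | 2.21 | 48     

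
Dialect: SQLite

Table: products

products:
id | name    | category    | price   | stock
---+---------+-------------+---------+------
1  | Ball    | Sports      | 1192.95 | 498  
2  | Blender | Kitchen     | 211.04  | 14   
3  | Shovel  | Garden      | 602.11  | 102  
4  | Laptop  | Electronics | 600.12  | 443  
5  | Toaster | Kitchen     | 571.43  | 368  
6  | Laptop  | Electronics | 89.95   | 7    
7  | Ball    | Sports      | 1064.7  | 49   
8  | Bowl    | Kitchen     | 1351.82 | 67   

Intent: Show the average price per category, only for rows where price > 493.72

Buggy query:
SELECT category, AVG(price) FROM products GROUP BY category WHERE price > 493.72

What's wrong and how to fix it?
Bug: Row-level WHERE must come before GROUP BY in the clause order

Fix: Move the WHERE clause before GROUP BY

Corrected query:
SELECT category, AVG(price) FROM products WHERE price > 493.72 GROUP BY category

Result:
category    | AVG(price)
------------+-----------
Electronics | 600.12    
Garden      | 602.11    
Kitchen     | 961.625   
Sports      | 1128.825  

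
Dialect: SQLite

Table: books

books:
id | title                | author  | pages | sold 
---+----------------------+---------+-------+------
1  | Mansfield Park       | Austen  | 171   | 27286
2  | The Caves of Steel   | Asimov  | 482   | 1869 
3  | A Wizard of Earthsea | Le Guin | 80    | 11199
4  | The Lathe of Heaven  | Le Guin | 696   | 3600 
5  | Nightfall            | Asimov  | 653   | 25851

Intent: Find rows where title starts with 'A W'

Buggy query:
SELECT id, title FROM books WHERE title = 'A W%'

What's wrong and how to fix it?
Bug: Wildcards only work with LIKE; '=' treats '%' as a literal character

Fix: Replace '=' with LIKE so 'A W%' is treated as a pattern

Corrected query:
SELECT id, title FROM books WHERE title LIKE 'A W%'

Result:
id | title               
---+---------------------
3  | A Wizard of Earthsea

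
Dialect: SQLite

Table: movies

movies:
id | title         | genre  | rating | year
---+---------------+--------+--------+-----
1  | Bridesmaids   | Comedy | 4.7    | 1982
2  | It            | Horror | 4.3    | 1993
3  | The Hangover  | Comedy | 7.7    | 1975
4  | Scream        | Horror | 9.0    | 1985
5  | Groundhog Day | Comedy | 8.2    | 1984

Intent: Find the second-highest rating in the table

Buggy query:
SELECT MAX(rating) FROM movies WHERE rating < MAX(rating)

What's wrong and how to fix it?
Bug: The inner MAX is an aggregate inside WHERE, which is not allowed

Fix: Put the inner MAX in a scalar subquery

Corrected query:
SELECT MAX(rating) FROM movies WHERE rating < (SELECT MAX(rating) FROM movies)

Result:
MAX(rating)
-----------
8.2        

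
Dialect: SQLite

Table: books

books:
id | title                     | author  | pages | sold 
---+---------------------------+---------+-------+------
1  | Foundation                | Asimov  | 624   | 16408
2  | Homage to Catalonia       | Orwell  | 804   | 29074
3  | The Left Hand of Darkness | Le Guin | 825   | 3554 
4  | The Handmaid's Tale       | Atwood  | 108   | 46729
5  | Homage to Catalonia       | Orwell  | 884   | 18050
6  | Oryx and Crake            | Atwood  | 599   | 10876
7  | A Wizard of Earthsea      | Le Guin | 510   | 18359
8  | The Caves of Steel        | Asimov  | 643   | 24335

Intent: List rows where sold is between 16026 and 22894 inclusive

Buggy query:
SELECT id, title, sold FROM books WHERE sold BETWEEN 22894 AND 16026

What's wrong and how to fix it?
Bug: BETWEEN expects the lower bound first; with 22894 AND 16026 the range is empty

Fix: Write BETWEEN 16026 AND 22894

Corrected query:
SELECT id, title, sold FROM books WHERE sold BETWEEN 16026 AND 22894

Result:
id | title                | sold 
---+----------------------+------
1  | Foundation           | 16408
5  | Homage to Catalonia  | 18050
7  | A Wizard of Earthsea | 18359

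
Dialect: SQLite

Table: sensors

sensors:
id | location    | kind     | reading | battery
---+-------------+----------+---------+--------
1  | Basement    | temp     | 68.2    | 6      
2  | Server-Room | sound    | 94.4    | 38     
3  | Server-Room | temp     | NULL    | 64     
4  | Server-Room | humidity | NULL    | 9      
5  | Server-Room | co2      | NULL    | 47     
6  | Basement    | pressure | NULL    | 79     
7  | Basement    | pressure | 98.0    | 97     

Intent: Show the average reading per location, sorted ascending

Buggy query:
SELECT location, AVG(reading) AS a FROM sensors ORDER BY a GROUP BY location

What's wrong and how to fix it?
Bug: ORDER BY appears before GROUP BY; SQL clause order requires GROUP BY first

Fix: Reorder: SELECT … FROM … GROUP BY … ORDER BY …

Corrected query:
SELECT location, AVG(reading) AS a FROM sensors GROUP BY location ORDER BY a

Result:
location    | a   
------------+-----
Basement    | 83.1
Server-Room | 94.4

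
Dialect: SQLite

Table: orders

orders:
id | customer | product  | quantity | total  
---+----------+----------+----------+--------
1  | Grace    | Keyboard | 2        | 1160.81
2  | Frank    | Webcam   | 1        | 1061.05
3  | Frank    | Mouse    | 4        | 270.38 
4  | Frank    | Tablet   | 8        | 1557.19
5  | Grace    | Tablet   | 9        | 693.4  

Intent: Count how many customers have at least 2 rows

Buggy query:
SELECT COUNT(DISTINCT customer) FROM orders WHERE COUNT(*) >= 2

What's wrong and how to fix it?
Bug: WHERE filters individual rows, not groups, so a group-level COUNT is invalid there

Fix: Use a subquery that GROUPs and filters with HAVING, then count its rows

Corrected query:
SELECT COUNT(*) FROM (SELECT customer FROM orders GROUP BY customer HAVING COUNT(*) >= 2)

Result:
COUNT(*)
--------
2       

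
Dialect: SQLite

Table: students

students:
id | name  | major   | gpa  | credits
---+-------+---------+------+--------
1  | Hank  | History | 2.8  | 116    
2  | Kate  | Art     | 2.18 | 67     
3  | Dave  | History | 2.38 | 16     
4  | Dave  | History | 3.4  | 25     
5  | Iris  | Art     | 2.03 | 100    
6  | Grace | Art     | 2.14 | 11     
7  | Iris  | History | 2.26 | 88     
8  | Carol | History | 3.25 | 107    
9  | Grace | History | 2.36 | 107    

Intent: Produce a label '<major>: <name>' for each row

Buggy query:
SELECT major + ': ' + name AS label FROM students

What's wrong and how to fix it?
Bug: SQLite uses || for string concatenation; + coerces text to numbers (yielding 0)

Fix: Use the || operator for string concatenation

Corrected query:
SELECT major || ': ' || name AS label FROM students

Result:
label         
--------------
History: Hank 
Art: Kate     
History: Dave 
History: Dave 
Art: Iris     
Art: Grace    
History: Iris 
History: Carol
History: Grace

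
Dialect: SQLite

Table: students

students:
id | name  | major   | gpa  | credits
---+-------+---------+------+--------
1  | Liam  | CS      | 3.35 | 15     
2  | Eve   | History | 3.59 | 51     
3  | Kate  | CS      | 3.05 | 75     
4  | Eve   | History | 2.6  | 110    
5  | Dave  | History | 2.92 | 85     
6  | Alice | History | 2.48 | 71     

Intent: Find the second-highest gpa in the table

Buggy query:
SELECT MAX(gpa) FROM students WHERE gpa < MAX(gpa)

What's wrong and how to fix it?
Bug: MAX(gpa) on the right of the comparison is an aggregate-in-WHERE error

Fix: Put the inner MAX in a scalar subquery

Corrected query:
SELECT MAX(gpa) FROM students WHERE gpa < (SELECT MAX(gpa) FROM students)

Result:
MAX(gpa)
--------
3.35    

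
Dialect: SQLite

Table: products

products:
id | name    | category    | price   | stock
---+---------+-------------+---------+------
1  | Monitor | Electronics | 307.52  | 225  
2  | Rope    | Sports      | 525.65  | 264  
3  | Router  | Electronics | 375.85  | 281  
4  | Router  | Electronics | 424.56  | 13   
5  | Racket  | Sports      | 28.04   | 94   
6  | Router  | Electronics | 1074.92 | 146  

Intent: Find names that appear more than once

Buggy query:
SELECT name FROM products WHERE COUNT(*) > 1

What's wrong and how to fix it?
Bug: WHERE can't reference COUNT(*); aggregates are computed after WHERE

Fix: Group first, then use HAVING for the count condition

Corrected query:
SELECT name FROM products GROUP BY name HAVING COUNT(*) > 1

Result:
name  
------
Router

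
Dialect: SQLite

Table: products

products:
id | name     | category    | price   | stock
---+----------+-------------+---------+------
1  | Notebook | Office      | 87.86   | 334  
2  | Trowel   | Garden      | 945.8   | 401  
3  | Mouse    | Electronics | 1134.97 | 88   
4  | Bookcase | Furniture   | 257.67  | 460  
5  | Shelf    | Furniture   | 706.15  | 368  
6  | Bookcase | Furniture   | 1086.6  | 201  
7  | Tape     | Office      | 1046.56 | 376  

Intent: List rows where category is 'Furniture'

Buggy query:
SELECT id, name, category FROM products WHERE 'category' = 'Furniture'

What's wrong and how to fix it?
Bug: Single quotes denote string literals in SQL; the column name is being compared as a constant string

Fix: Remove the quotes around the column name (or use double quotes for an identifier)

Corrected query:
SELECT id, name, category FROM products WHERE category = 'Furniture'

Result:
id | name     | category 
---+----------+----------
4  | Bookcase | Furniture
5  | Shelf    | Furniture
6  | Bookcase | Furniture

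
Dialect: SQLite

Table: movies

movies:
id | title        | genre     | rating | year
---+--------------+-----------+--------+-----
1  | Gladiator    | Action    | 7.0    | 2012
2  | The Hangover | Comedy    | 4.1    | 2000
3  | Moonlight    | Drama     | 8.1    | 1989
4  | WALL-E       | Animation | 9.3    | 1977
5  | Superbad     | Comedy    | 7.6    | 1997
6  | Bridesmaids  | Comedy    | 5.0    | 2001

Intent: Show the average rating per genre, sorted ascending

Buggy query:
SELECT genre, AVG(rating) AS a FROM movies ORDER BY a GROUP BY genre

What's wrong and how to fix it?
Bug: ORDER BY appears before GROUP BY; SQL clause order requires GROUP BY first

Fix: Reorder: SELECT … FROM … GROUP BY … ORDER BY …

Corrected query:
SELECT genre, AVG(rating) AS a FROM movies GROUP BY genre ORDER BY a

Result:
genre     | a       
----------+---------
Comedy    | 5.566667
Action    | 7       
Drama     | 8.1     
Animation | 9.3     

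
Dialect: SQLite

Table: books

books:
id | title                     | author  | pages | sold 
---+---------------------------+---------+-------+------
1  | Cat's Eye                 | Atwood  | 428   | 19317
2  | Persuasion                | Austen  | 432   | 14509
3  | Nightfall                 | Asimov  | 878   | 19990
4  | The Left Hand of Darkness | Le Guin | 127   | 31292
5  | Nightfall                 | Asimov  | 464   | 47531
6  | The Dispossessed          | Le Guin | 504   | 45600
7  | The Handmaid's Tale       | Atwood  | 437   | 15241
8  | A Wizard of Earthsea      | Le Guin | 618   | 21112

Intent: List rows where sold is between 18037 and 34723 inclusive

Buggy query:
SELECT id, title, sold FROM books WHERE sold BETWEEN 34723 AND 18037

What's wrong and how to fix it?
Bug: The bounds are reversed; BETWEEN a AND b requires a <= b to match anything

Fix: Swap the bounds so the smaller value comes first

Corrected query:
SELECT id, title, sold FROM books WHERE sold BETWEEN 18037 AND 34723

Result:
id | title                     | sold 
---+---------------------------+------
1  | Cat's Eye                 | 19317
3  | Nightfall                 | 19990
4  | The Left Hand of Darkness | 31292
8  | A Wizard of Earthsea      | 21112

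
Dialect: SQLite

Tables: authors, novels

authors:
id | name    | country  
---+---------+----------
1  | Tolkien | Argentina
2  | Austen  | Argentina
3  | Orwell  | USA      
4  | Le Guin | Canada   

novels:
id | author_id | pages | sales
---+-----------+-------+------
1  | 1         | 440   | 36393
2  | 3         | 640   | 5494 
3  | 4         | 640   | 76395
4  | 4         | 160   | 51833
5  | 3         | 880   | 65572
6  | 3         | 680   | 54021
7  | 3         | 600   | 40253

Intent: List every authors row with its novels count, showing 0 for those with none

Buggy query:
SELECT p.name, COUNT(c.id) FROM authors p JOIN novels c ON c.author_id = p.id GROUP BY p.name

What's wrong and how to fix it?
Bug: INNER JOIN drops authors rows that have no matching novels rows

Fix: Switch to LEFT JOIN to retain unmatched parent rows

Corrected query:
SELECT p.name, COUNT(c.id) FROM authors p LEFT JOIN novels c ON c.author_id = p.id GROUP BY p.name

Result:
name    | COUNT(c.id)
--------+------------
Austen  | 0          
Le Guin | 2          
Orwell  | 4          
Tolkien | 1          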